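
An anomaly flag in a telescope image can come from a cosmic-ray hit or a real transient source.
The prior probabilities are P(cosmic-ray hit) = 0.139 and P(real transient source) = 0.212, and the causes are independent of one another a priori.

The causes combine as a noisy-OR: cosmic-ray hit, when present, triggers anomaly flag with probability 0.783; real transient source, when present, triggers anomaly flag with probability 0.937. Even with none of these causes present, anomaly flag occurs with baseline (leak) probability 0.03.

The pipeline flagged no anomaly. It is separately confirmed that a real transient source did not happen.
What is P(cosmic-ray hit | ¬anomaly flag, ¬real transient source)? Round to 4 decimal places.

Under noisy-OR, P(anomaly flag | causes) = 1 − (1−0.03)·∏(1−qᵢ) over the active causes.
P(¬anomaly flag | ¬real transient source) = 0.97×0.861 + 0.21049×0.139 = 0.835170 + 0.029258 = 0.864428
Restricting to configurations with cosmic-ray hit present: 0.21049×0.139 = 0.029258.
Hence the posterior is 0.029258/0.864428 ≈ 0.0338.

P(cosmic-ray hit | ¬anomaly flag, ¬real transient source) ≈ 0.0338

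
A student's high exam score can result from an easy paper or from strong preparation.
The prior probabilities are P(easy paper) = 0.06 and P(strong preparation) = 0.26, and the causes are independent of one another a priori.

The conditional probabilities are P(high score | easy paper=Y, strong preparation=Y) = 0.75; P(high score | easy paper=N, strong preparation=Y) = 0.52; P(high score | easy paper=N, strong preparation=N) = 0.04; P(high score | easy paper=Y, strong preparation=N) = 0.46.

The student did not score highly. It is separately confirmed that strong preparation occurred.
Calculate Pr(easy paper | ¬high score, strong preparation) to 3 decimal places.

Pr(easy paper | ¬high score, strong preparation) ≈ 0.032

By total probability over both values of easy paper:
  P(¬high score | strong preparation) = 0.48*0.94 + 0.25*0.06
        = 0.451200 + 0.015000 = 0.466200
Configurations with easy paper contribute 0.015000, so
  P(easy paper | ¬high score, strong preparation) = 0.015000 / 0.466200 ≈ 0.032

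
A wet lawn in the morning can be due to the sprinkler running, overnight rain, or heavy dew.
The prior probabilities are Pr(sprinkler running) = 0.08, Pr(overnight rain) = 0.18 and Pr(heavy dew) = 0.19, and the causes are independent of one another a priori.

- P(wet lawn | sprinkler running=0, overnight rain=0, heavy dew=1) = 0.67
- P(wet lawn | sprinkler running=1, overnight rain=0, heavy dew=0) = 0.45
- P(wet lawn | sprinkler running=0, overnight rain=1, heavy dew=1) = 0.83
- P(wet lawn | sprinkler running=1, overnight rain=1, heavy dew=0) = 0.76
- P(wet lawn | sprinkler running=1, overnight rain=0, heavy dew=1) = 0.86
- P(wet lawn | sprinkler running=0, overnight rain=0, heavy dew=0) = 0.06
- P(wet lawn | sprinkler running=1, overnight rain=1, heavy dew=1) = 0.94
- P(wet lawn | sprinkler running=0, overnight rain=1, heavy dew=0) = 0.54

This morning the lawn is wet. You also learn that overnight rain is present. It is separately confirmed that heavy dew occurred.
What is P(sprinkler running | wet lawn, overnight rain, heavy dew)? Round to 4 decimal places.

Numerator (weight on configurations with sprinkler running): 0.94*0.08 = 0.075200
The normalizing constant is 0.83*0.92 + 0.94*0.08 = 0.838800
P(sprinkler running | wet lawn, overnight rain, heavy dew) = 0.075200/0.838800 ≈ 0.0897

P(sprinkler running | wet lawn, overnight rain, heavy dew) ≈ 0.0897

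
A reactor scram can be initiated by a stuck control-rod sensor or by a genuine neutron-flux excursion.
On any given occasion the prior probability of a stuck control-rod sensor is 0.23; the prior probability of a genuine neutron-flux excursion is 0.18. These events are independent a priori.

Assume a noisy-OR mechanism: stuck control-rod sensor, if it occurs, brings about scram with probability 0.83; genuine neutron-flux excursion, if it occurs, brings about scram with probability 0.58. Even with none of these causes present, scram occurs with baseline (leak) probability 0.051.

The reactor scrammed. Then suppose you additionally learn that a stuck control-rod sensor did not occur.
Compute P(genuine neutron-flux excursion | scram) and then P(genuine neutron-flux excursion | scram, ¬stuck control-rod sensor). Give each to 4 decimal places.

P(genuine neutron-flux excursion | scram) ≈ 0.3905; P(genuine neutron-flux excursion | scram, ¬stuck control-rod sensor) ≈ 0.7213

Under noisy-OR, P(scram | causes) = 1 − (1−0.051)·∏(1−qᵢ) over the active causes.
By total probability over the 4 (stuck control-rod sensor, genuine neutron-flux excursion) configurations:
  P(scram) = 0.051*0.77*0.82 + 0.60142*0.77*0.18 + 0.83867*0.23*0.82 + 0.932241*0.23*0.18
        = 0.032201 + 0.083357 + 0.158173 + 0.038595 = 0.312326
Configurations with genuine neutron-flux excursion contribute 0.121952, so
  P(genuine neutron-flux excursion | scram) = 0.121952 / 0.312326 ≈ 0.3905

Now condition on the additional information:
Sum P(scram|·) weighted by the priors over both values of genuine neutron-flux excursion:
  P(scram | ¬stuck control-rod sensor) = 0.051*0.82 + 0.60142*0.18
        = 0.041820 + 0.108256 = 0.150076
Configurations with genuine neutron-flux excursion contribute 0.108256, so
  P(genuine neutron-flux excursion | scram, ¬stuck control-rod sensor) = 0.108256 / 0.150076 ≈ 0.7213
With stuck control-rod sensor excluded, genuine neutron-flux excursion must carry more of the explanatory weight for the scram.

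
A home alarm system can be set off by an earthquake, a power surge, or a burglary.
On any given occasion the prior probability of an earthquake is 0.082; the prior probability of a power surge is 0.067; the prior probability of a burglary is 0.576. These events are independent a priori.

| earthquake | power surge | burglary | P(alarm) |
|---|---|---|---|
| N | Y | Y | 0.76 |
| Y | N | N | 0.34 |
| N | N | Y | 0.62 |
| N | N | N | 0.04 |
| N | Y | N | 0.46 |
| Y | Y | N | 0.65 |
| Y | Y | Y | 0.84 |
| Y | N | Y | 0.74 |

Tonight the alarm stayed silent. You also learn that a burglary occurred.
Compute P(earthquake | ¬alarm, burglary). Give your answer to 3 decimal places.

Sum P(¬alarm|·) weighted by the priors over the 4 (earthquake, power surge) configurations:
  P(¬alarm | burglary) = 0.38·0.918·0.933 + 0.24·0.918·0.067 + 0.26·0.082·0.933 + 0.16·0.082·0.067
        = 0.325468 + 0.014761 + 0.019892 + 0.000879 = 0.361000
The terms with earthquake present sum to 0.020771, so
  P(earthquake | ¬alarm, burglary) = 0.020771 / 0.361000 ≈ 0.058

P(earthquake | ¬alarm, burglary) ≈ 0.058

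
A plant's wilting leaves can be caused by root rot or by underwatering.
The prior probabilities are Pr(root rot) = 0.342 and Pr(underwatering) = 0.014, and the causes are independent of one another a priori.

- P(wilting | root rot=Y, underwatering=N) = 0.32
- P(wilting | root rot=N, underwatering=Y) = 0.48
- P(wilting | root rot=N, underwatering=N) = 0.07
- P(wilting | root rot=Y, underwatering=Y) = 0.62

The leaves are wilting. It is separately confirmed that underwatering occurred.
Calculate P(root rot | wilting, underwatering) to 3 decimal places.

P(root rot | wilting, underwatering) ≈ 0.402

Enumerate both values of root rot and weight by the priors:
  P(wilting | underwatering) = 0.48·0.658 + 0.62·0.342
        = 0.315840 + 0.212040 = 0.527880
Keeping only the root rot-present terms gives 0.212040, so
  P(root rot | wilting, underwatering) = 0.212040 / 0.527880 ≈ 0.402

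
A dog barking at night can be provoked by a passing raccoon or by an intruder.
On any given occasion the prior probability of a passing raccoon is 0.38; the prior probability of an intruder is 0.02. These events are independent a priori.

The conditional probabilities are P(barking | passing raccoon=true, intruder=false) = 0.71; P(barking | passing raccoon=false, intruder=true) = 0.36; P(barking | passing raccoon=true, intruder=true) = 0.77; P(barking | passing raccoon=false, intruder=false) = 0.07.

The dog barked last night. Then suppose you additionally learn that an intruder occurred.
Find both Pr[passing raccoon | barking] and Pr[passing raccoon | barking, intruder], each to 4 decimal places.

Pr[passing raccoon | barking] ≈ 0.8519; Pr[passing raccoon | barking, intruder] ≈ 0.5673

Weight on passing raccoon=true, given the evidence: 0.264404 + 0.005852 = 0.270256
The normalizing constant is 0.07·0.62·0.98 + 0.36·0.62·0.02 + 0.71·0.38·0.98 + 0.77·0.38·0.02 = 0.317252
Posterior = 0.270256 / 0.317252 ≈ 0.8519

With the extra evidence:
For the numerator, keep only passing raccoon=true terms: 0.77·0.38 = 0.292600
The normalizing constant is 0.36·0.62 + 0.77·0.38 = 0.515800
P(passing raccoon | barking, intruder) = 0.292600/0.515800 ≈ 0.5673
Conditioning on intruder lowers the posterior on passing raccoon: the classic explaining-away effect in a common-effect structure.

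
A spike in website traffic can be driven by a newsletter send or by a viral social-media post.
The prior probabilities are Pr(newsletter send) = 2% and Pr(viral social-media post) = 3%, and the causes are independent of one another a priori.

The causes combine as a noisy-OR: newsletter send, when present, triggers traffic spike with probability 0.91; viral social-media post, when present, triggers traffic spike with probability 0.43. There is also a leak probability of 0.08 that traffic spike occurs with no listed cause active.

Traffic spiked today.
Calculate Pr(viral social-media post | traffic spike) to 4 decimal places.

Pr(viral social-media post | traffic spike) ≈ 0.1343

Under noisy-OR, P(traffic spike | causes) = 1 − (1−0.08)·∏(1−qᵢ) over the active causes.
Numerator (weight on configurations with viral social-media post): 0.013983 + 0.000572 = 0.014555
The normalizing constant is 0.08*0.98*0.97 + 0.4756*0.98*0.03 + 0.9172*0.02*0.97 + 0.952804*0.02*0.03 = 0.108397
Posterior = 0.014555 / 0.108397 ≈ 0.1343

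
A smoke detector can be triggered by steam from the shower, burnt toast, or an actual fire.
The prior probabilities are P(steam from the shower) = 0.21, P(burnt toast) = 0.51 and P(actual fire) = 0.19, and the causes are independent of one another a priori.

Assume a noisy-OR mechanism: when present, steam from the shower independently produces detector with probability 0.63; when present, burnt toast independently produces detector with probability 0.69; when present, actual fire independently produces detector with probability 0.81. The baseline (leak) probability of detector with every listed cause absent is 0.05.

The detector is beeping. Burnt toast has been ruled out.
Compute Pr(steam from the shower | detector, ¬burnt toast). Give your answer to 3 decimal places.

Pr(steam from the shower | detector, ¬burnt toast) ≈ 0.488

Under noisy-OR, P(detector | causes) = 1 − (1−0.05)·∏(1−qᵢ) over the active causes.
Weight on steam from the shower=true, given the evidence: 0.110310 + 0.037235 = 0.147545
Denominator P(detector | ¬burnt toast): 0.05×0.79×0.81 + 0.8195×0.79×0.19 + 0.6485×0.21×0.81 + 0.933215×0.21×0.19 = 0.302547
P(steam from the shower | detector, ¬burnt toast) = 0.147545/0.302547 ≈ 0.488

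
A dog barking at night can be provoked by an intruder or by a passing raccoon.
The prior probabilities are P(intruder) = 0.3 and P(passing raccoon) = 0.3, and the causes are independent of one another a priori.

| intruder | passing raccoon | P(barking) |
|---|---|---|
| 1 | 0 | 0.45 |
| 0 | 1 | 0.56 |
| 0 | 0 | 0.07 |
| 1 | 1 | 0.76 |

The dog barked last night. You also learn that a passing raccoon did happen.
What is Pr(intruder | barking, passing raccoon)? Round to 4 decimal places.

Pr(intruder | barking, passing raccoon) ≈ 0.3677

P(barking | passing raccoon) = 0.56·0.7 + 0.76·0.3 = 0.392000 + 0.228000 = 0.620000
Restricting to configurations with intruder present: 0.76·0.3 = 0.228000.
So P(intruder | barking, passing raccoon) = 0.228000/0.620000 ≈ 0.3677.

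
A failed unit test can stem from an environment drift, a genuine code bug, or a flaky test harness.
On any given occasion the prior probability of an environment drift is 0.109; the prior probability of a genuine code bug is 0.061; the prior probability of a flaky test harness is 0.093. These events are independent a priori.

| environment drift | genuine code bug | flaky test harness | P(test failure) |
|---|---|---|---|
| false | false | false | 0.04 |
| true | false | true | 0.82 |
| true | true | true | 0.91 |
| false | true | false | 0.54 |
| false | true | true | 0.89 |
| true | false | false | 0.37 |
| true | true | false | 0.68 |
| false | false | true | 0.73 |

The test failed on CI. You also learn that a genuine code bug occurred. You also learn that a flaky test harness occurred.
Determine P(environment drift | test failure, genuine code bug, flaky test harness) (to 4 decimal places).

P(environment drift | test failure, genuine code bug, flaky test harness) ≈ 0.1112

Numerator (weight on configurations with environment drift): 0.91·0.109 = 0.099190
Denominator P(test failure | genuine code bug, flaky test harness): 0.89·0.891 + 0.91·0.109 = 0.892180
P(environment drift | test failure, genuine code bug, flaky test harness) = 0.099190/0.892180 ≈ 0.1112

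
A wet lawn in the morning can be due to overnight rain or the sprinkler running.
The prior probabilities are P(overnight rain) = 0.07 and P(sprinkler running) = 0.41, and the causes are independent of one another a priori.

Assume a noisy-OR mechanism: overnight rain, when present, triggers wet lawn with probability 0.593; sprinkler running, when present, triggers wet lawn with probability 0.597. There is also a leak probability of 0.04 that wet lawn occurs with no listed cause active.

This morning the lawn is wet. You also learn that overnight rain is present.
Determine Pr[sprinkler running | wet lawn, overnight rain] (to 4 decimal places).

Under noisy-OR, P(wet lawn | causes) = 1 − (1−0.04)·∏(1−qᵢ) over the active causes.
Weight on sprinkler running=true, given the evidence: 0.84254*0.41 = 0.345441
Normalizer over all consistent configurations: 0.60928*0.59 + 0.84254*0.41 = 0.704916
P(sprinkler running | wet lawn, overnight rain) = 0.345441/0.704916 ≈ 0.4900

Pr[sprinkler running | wet lawn, overnight rain] ≈ 0.4900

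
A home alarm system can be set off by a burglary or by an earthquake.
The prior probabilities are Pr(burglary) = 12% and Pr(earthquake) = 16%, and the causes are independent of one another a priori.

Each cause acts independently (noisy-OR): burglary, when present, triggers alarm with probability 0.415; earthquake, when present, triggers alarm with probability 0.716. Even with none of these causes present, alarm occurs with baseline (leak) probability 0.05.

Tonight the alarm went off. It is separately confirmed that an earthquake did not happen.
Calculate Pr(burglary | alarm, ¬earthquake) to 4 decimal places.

Pr(burglary | alarm, ¬earthquake) ≈ 0.5478

Under noisy-OR, P(alarm | causes) = 1 − (1−0.05)·∏(1−qᵢ) over the active causes.
Sum P(alarm|·) weighted by the priors over both values of burglary:
  P(alarm | ¬earthquake) = 0.05·0.88 + 0.44425·0.12
        = 0.044000 + 0.053310 = 0.097310
Keeping only the burglary-present terms gives 0.053310, so
  P(burglary | alarm, ¬earthquake) = 0.053310 / 0.097310 ≈ 0.5478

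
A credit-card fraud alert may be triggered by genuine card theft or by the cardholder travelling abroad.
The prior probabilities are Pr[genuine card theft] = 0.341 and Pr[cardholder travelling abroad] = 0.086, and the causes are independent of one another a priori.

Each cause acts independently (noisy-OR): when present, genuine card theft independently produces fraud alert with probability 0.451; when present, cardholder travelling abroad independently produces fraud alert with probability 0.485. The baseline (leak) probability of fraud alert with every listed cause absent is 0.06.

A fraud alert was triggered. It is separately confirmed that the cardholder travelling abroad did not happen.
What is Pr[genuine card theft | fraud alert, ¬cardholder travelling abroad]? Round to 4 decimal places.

Pr[genuine card theft | fraud alert, ¬cardholder travelling abroad] ≈ 0.8067

Under noisy-OR, P(fraud alert | causes) = 1 − (1−0.06)·∏(1−qᵢ) over the active causes.
Sum P(fraud alert|·) weighted by the priors over both values of genuine card theft:
  P(fraud alert | ¬cardholder travelling abroad) = 0.06×0.659 + 0.48394×0.341
        = 0.039540 + 0.165024 = 0.204564
The terms with genuine card theft present sum to 0.165024, so
  P(genuine card theft | fraud alert, ¬cardholder travelling abroad) = 0.165024 / 0.204564 ≈ 0.8067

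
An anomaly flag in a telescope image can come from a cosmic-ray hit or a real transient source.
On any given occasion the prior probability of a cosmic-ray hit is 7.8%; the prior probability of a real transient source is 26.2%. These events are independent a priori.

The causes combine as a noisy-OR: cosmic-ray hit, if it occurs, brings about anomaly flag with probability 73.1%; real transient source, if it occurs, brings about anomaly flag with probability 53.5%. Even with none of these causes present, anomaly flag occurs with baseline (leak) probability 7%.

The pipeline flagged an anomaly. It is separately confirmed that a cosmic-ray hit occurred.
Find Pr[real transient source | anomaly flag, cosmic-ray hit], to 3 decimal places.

Pr[real transient source | anomaly flag, cosmic-ray hit] ≈ 0.295

Under noisy-OR, P(anomaly flag | causes) = 1 − (1−0.07)·∏(1−qᵢ) over the active causes.
P(anomaly flag | cosmic-ray hit) = 0.74983·0.738 + 0.883671·0.262 = 0.553375 + 0.231522 = 0.784897
Of this, 0.231522 comes from 0.883671·0.262 (the real transient source=true cases).
Hence the posterior is 0.231522/0.784897 ≈ 0.295.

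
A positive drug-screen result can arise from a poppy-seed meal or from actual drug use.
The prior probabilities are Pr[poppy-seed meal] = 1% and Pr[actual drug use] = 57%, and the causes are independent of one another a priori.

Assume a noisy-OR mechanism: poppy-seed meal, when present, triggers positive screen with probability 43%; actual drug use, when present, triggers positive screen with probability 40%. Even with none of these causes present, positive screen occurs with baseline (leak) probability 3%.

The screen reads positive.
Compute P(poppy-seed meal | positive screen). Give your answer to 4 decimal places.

P(poppy-seed meal | positive screen) ≈ 0.0225

Under noisy-OR, P(positive screen | causes) = 1 − (1−0.03)·∏(1−qᵢ) over the active causes.
For the numerator, keep only poppy-seed meal=true terms: 0.001923 + 0.003809 = 0.005732
Denominator P(positive screen): 0.03×0.99×0.43 + 0.418×0.99×0.57 + 0.4471×0.01×0.43 + 0.66826×0.01×0.57 = 0.254380
P(poppy-seed meal | positive screen) = 0.005732/0.254380 ≈ 0.0225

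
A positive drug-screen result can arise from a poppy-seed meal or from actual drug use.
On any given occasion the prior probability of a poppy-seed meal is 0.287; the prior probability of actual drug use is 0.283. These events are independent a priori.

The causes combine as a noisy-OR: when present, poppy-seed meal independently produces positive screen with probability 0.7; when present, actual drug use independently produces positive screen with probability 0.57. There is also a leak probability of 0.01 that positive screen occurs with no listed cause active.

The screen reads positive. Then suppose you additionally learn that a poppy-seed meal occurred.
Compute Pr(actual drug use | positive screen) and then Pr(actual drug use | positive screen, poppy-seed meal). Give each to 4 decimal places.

Pr(actual drug use | positive screen) ≈ 0.5549; Pr(actual drug use | positive screen, poppy-seed meal) ≈ 0.3287

Under noisy-OR, P(positive screen | causes) = 1 − (1−0.01)·∏(1−qᵢ) over the active causes.
Weight on actual drug use=true, given the evidence: 0.115882 + 0.070848 = 0.186730
Denominator P(positive screen): 0.01*0.713*0.717 + 0.5743*0.713*0.283 + 0.703*0.287*0.717 + 0.87229*0.287*0.283 = 0.336505
Posterior = 0.186730 / 0.336505 ≈ 0.5549

With the extra evidence:
Numerator (weight on configurations with actual drug use): 0.87229×0.283 = 0.246858
Normalizer over all consistent configurations: 0.703×0.717 + 0.87229×0.283 = 0.750909
P(actual drug use | positive screen, poppy-seed meal) = 0.246858/0.750909 ≈ 0.3287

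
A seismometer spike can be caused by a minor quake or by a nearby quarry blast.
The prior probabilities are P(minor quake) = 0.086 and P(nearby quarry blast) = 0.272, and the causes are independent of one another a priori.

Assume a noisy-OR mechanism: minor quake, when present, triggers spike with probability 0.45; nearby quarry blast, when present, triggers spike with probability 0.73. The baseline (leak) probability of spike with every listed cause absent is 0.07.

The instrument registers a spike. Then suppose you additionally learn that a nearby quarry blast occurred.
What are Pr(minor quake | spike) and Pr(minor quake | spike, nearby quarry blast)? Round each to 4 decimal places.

Under noisy-OR, P(spike | causes) = 1 − (1−0.07)·∏(1−qᵢ) over the active causes.
For the numerator, keep only minor quake=true terms: 0.030584 + 0.020161 = 0.050745
Normalizer over all consistent configurations: 0.07·0.914·0.728 + 0.7489·0.914·0.272 + 0.4885·0.086·0.728 + 0.861895·0.086·0.272 = 0.283505
P(minor quake | spike) = 0.050745/0.283505 ≈ 0.1790

Now condition on the additional information:
Enumerate both values of minor quake and weight by the priors:
  P(spike | nearby quarry blast) = 0.7489·0.914 + 0.861895·0.086
        = 0.684495 + 0.074123 = 0.758618
Keeping only the minor quake-present terms gives 0.074123, so
  P(minor quake | spike, nearby quarry blast) = 0.074123 / 0.758618 ≈ 0.0977
The drop from 0.1790 to 0.0977 is the explaining-away (discounting) effect.

Pr(minor quake | spike) ≈ 0.1790; Pr(minor quake | spike, nearby quarry blast) ≈ 0.0977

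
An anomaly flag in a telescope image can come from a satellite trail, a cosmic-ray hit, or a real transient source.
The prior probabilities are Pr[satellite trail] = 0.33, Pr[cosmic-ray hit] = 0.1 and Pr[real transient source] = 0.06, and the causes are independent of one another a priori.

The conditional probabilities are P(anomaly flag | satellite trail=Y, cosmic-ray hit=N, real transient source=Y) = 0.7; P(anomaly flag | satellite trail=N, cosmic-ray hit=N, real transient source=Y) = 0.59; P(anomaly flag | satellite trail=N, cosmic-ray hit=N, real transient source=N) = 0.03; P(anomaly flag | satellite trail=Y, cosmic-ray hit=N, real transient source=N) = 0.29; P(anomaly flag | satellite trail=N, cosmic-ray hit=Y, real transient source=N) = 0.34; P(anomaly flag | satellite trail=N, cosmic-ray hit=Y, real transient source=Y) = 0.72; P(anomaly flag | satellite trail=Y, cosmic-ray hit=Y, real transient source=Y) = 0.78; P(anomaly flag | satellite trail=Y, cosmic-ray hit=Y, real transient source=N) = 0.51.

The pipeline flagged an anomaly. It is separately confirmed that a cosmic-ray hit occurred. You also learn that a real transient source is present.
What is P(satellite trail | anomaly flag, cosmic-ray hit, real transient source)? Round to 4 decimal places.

P(satellite trail | anomaly flag, cosmic-ray hit, real transient source) ≈ 0.3479

P(anomaly flag | cosmic-ray hit, real transient source) = 0.72*0.67 + 0.78*0.33 = 0.482400 + 0.257400 = 0.739800
Of this, 0.257400 comes from 0.78*0.33 (the satellite trail=true cases).
P(satellite trail | anomaly flag, cosmic-ray hit, real transient source) = 0.257400 / 0.739800 ≈ 0.3479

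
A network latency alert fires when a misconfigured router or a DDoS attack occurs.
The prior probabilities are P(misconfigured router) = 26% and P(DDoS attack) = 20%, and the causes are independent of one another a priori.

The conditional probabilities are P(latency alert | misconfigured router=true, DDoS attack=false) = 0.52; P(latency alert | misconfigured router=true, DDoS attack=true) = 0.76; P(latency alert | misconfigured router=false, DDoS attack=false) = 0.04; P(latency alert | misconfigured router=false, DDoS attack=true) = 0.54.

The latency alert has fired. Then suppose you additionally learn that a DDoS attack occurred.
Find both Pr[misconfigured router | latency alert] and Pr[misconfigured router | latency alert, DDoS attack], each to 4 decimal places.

Pr[misconfigured router | latency alert] ≈ 0.5877; Pr[misconfigured router | latency alert, DDoS attack] ≈ 0.3309

P(latency alert) = 0.04×0.74×0.8 + 0.54×0.74×0.2 + 0.52×0.26×0.8 + 0.76×0.26×0.2 = 0.023680 + 0.079920 + 0.108160 + 0.039520 = 0.251280
The misconfigured router-present share is 0.108160 + 0.039520 = 0.147680.
So P(misconfigured router | latency alert) = 0.147680/0.251280 ≈ 0.5877.

With the extra evidence:
P(latency alert | DDoS attack) = 0.54·0.74 + 0.76·0.26 = 0.399600 + 0.197600 = 0.597200
Of this, 0.197600 comes from 0.76·0.26 (the misconfigured router=true cases).
So P(misconfigured router | latency alert, DDoS attack) = 0.197600/0.597200 ≈ 0.3309.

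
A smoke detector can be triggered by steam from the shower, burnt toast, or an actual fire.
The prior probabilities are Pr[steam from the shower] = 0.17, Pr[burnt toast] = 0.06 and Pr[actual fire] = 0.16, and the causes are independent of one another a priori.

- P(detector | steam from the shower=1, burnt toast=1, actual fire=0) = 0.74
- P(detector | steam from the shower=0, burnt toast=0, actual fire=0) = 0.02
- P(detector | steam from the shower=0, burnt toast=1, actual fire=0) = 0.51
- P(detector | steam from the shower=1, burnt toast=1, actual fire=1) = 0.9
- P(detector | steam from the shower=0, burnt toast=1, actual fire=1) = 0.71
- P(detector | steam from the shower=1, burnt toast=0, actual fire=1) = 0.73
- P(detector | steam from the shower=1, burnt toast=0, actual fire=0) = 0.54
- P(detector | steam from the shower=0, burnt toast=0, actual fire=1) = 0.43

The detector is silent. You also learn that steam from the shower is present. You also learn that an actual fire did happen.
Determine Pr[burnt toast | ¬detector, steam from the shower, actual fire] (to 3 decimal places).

Pr[burnt toast | ¬detector, steam from the shower, actual fire] ≈ 0.023

Weight on burnt toast=true, given the evidence: 0.1·0.06 = 0.006000
Normalizer over all consistent configurations: 0.27·0.94 + 0.1·0.06 = 0.259800
P(burnt toast | ¬detector, steam from the shower, actual fire) = 0.006000/0.259800 ≈ 0.023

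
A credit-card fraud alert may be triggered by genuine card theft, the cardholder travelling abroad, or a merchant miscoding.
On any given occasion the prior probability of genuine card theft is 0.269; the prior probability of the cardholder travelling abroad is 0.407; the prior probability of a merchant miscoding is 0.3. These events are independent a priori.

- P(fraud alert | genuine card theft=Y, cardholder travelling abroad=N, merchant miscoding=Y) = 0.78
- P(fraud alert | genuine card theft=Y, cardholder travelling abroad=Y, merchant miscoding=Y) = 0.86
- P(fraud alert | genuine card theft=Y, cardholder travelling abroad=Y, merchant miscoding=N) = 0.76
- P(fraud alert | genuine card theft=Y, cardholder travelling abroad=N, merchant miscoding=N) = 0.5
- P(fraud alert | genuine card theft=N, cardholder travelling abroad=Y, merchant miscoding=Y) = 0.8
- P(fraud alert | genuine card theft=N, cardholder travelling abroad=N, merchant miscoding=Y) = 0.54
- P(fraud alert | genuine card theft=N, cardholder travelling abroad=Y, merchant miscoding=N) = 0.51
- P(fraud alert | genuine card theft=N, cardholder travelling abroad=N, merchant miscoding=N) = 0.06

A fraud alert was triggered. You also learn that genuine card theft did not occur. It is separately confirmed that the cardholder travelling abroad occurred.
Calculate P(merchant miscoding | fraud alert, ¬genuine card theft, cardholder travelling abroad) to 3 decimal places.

Sum P(fraud alert|·) weighted by the priors over both values of merchant miscoding:
  P(fraud alert | ¬genuine card theft, cardholder travelling abroad) = 0.51×0.7 + 0.8×0.3
        = 0.357000 + 0.240000 = 0.597000
The terms with merchant miscoding present sum to 0.240000, so
  P(merchant miscoding | fraud alert, ¬genuine card theft, cardholder travelling abroad) = 0.240000 / 0.597000 ≈ 0.402

P(merchant miscoding | fraud alert, ¬genuine card theft, cardholder travelling abroad) ≈ 0.402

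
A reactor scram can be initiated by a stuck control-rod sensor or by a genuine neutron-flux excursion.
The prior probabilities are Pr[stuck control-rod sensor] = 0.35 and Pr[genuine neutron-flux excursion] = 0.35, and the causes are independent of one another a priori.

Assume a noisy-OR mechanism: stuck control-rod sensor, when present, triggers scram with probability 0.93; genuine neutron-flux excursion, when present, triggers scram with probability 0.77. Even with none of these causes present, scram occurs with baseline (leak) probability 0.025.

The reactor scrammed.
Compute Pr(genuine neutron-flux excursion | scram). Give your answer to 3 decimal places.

Pr(genuine neutron-flux excursion | scram) ≈ 0.572

Under noisy-OR, P(scram | causes) = 1 − (1−0.025)·∏(1−qᵢ) over the active causes.
Numerator (weight on configurations with genuine neutron-flux excursion): 0.176483 + 0.120577 = 0.297060
The normalizing constant is 0.025·0.65·0.65 + 0.77575·0.65·0.35 + 0.93175·0.35·0.65 + 0.984302·0.35·0.35 = 0.519596
P(genuine neutron-flux excursion | scram) = 0.297060/0.519596 ≈ 0.572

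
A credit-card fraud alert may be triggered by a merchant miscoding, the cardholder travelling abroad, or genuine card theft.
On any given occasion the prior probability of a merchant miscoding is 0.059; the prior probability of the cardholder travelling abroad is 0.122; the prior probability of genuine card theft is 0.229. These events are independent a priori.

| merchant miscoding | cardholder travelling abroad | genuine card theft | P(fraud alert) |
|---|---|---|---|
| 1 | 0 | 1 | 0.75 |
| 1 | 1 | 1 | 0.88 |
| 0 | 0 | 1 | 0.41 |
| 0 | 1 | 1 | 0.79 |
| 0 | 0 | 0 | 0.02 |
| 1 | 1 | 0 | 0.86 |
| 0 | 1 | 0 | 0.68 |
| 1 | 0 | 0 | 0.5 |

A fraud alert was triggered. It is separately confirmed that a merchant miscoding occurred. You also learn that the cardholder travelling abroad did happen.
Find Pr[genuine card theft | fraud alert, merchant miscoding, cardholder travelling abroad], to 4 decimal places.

Pr[genuine card theft | fraud alert, merchant miscoding, cardholder travelling abroad] ≈ 0.2331

Sum P(fraud alert|·) weighted by the priors over both values of genuine card theft:
  P(fraud alert | merchant miscoding, cardholder travelling abroad) = 0.86*0.771 + 0.88*0.229
        = 0.663060 + 0.201520 = 0.864580
Configurations with genuine card theft contribute 0.201520, so
  P(genuine card theft | fraud alert, merchant miscoding, cardholder travelling abroad) = 0.201520 / 0.864580 ≈ 0.2331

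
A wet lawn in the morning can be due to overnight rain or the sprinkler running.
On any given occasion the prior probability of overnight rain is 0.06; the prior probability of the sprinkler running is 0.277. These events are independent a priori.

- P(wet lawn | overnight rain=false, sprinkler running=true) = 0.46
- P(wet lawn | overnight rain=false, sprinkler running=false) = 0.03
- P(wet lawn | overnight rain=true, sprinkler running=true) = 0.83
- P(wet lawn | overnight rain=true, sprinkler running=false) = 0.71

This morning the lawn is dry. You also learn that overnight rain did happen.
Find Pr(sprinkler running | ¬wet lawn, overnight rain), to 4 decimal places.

P(¬wet lawn | overnight rain) = 0.29·0.723 + 0.17·0.277 = 0.209670 + 0.047090 = 0.256760
Of this, 0.047090 comes from 0.17·0.277 (the sprinkler running=true cases).
So P(sprinkler running | ¬wet lawn, overnight rain) = 0.047090/0.256760 ≈ 0.1834.

Pr(sprinkler running | ¬wet lawn, overnight rain) ≈ 0.1834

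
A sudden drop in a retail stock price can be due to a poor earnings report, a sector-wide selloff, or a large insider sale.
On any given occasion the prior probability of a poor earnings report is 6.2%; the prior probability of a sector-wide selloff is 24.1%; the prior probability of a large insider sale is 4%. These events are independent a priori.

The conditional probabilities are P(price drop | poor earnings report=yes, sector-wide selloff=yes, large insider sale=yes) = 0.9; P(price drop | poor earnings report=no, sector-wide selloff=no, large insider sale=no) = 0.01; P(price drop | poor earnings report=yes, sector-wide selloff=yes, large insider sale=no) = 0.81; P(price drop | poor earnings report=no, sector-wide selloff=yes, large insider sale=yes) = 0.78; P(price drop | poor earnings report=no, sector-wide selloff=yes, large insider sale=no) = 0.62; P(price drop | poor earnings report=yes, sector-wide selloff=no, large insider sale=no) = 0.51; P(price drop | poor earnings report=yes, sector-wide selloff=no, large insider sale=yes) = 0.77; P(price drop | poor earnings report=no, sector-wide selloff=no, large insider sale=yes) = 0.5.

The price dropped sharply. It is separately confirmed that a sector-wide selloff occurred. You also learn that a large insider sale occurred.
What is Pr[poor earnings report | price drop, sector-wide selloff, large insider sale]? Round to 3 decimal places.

Weight on poor earnings report=true, given the evidence: 0.9*0.062 = 0.055800
The normalizing constant is 0.78*0.938 + 0.9*0.062 = 0.787440
P(poor earnings report | price drop, sector-wide selloff, large insider sale) = 0.055800/0.787440 ≈ 0.071

Pr[poor earnings report | price drop, sector-wide selloff, large insider sale] ≈ 0.071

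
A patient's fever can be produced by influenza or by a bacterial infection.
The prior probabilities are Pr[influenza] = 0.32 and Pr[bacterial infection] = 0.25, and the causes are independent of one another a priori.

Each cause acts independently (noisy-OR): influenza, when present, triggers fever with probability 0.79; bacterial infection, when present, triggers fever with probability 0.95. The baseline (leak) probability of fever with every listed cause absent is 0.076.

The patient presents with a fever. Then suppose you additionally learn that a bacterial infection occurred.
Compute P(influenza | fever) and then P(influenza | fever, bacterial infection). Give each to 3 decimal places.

P(influenza | fever) ≈ 0.576; P(influenza | fever, bacterial infection) ≈ 0.328

Under noisy-OR, P(fever | causes) = 1 − (1−0.076)·∏(1−qᵢ) over the active causes.
Numerator (weight on configurations with influenza): 0.193430 + 0.079224 = 0.272654
Normalizer over all consistent configurations: 0.076·0.68·0.75 + 0.9538·0.68·0.25 + 0.80596·0.32·0.75 + 0.990298·0.32·0.25 = 0.473560
Posterior = 0.272654 / 0.473560 ≈ 0.576

Now also conditioning on bacterial infection=true:
By total probability over both values of influenza:
  P(fever | bacterial infection) = 0.9538×0.68 + 0.990298×0.32
        = 0.648584 + 0.316895 = 0.965479
Configurations with influenza contribute 0.316895, so
  P(influenza | fever, bacterial infection) = 0.316895 / 0.965479 ≈ 0.328
This is intercausal reasoning (explaining away): once bacterial infection accounts for the fever, influenza becomes less likely.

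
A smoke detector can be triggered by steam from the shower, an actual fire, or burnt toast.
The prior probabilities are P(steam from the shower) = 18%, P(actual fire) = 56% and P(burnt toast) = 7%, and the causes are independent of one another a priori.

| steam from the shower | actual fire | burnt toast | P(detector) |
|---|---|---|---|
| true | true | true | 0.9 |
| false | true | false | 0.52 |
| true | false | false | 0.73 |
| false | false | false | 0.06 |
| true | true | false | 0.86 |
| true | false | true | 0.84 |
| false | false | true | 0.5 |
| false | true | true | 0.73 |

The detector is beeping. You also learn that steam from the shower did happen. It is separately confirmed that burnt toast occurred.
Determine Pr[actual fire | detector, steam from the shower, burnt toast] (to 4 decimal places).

For the numerator, keep only actual fire=true terms: 0.9×0.56 = 0.504000
Denominator P(detector | steam from the shower, burnt toast): 0.84×0.44 + 0.9×0.56 = 0.873600
Posterior = 0.504000 / 0.873600 ≈ 0.5769

Pr[actual fire | detector, steam from the shower, burnt toast] ≈ 0.5769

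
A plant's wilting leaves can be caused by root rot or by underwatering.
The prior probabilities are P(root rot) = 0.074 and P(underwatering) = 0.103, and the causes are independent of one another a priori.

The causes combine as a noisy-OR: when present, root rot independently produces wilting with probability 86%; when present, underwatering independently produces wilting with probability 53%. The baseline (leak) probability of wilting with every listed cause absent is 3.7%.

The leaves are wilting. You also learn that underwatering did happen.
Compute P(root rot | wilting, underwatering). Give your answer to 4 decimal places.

Under noisy-OR, P(wilting | causes) = 1 − (1−0.037)·∏(1−qᵢ) over the active causes.
Sum P(wilting|·) weighted by the priors over both values of root rot:
  P(wilting | underwatering) = 0.54739·0.926 + 0.936635·0.074
        = 0.506883 + 0.069311 = 0.576194
Configurations with root rot contribute 0.069311, so
  P(root rot | wilting, underwatering) = 0.069311 / 0.576194 ≈ 0.1203

P(root rot | wilting, underwatering) ≈ 0.1203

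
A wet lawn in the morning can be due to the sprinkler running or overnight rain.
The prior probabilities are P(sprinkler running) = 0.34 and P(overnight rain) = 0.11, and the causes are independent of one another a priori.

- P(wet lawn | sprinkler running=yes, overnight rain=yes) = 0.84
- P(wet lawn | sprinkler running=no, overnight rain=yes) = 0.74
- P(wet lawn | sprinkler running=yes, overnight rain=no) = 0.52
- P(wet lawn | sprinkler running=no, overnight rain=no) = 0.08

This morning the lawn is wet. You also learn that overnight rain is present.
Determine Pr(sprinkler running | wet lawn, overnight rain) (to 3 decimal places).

P(wet lawn | overnight rain) = 0.74×0.66 + 0.84×0.34 = 0.488400 + 0.285600 = 0.774000
Restricting to configurations with sprinkler running present: 0.84×0.34 = 0.285600.
Hence the posterior is 0.285600/0.774000 ≈ 0.369.

Pr(sprinkler running | wet lawn, overnight rain) ≈ 0.369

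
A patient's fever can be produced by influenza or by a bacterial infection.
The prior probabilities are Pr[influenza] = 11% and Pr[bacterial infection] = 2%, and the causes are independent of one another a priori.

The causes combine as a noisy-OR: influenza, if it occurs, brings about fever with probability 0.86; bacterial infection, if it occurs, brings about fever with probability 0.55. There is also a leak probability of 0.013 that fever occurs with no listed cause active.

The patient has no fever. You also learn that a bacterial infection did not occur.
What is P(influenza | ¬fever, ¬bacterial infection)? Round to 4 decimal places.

P(influenza | ¬fever, ¬bacterial infection) ≈ 0.0170

Under noisy-OR, P(fever | causes) = 1 − (1−0.013)·∏(1−qᵢ) over the active causes.
Enumerate both values of influenza and weight by the priors:
  P(¬fever | ¬bacterial infection) = 0.987×0.89 + 0.13818×0.11
        = 0.878430 + 0.015200 = 0.893630
Configurations with influenza contribute 0.015200, so
  P(influenza | ¬fever, ¬bacterial infection) = 0.015200 / 0.893630 ≈ 0.0170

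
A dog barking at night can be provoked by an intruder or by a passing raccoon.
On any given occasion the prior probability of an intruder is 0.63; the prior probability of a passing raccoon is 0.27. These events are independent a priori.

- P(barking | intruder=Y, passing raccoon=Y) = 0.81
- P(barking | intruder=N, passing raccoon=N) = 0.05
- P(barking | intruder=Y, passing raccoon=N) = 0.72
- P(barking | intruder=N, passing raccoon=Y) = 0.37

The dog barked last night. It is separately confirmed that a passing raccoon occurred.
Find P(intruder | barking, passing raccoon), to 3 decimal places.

P(intruder | barking, passing raccoon) ≈ 0.788

Weight on intruder=true, given the evidence: 0.81*0.63 = 0.510300
Normalizer over all consistent configurations: 0.37*0.37 + 0.81*0.63 = 0.647200
Posterior = 0.510300 / 0.647200 ≈ 0.788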